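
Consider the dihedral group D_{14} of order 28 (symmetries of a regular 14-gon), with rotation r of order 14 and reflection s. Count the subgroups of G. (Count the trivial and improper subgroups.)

28

|G| = 28, so by Lagrange every subgroup order divides 28. Divisors: 1, 2, 4, 7, 14, 28.
Subgroups by order — order 1: 1; order 2: 15; order 4: 7; order 7: 1; order 14: 3; order 28: 1.
Total: 1 + 15 + 7 + 1 + 3 + 1 = 28.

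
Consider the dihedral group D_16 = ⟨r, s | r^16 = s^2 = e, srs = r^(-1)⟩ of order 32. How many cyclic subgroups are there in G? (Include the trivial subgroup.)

A cyclic subgroup of order d is generated by each of its φ(d) elements of order d, so the cyclic subgroups of order d number (#elements of order d)/φ(d).
Cyclic subgroups by order — order 1: 1; order 2: 17; order 4: 1; order 8: 1; order 16: 1.
Total: 21.

21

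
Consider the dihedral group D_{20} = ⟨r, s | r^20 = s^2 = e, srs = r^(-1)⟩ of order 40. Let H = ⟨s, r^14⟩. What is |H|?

|⟨s⟩| = 2 and |⟨r^14⟩| = 10, so |H| is a multiple of lcm(2, 10) = 10 and divides |G| = 40.
Closing under the operation: H = {e, r^2, r^4, r^6, r^8, r^10, r^12, r^14, r^16, r^18, s, r^2s, r^4s, r^6s, r^8s, r^10s, r^12s, r^14s, r^16s, r^18s}, so |H| = 20.

20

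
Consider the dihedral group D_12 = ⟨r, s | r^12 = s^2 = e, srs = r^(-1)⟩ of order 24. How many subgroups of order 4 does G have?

7

|G| = 24 and 4 | 24, so subgroups of order 4 are possible by Lagrange.
The subgroups of order 4 are: {e, r^6, r^4s, r^10s}; {e, r^6, r^5s, r^11s}; {e, r^6, r^2s, r^8s}; {e, r^3, r^6, r^9}; … (7 in all).
So G has 7 subgroups of order 4.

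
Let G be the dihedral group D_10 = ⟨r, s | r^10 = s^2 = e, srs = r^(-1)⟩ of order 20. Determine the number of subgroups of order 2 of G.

|G| = 20 and 2 | 20, so subgroups of order 2 are possible by Lagrange.
The subgroups of order 2 are: {e, r^2s}; {e, r^3s}; {e, r^4s}; {e, r^5}; … (11 in all).
So G has 11 subgroups of order 2.

11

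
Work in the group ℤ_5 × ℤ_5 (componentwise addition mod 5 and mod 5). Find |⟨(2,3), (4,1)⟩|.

|⟨(2,3)⟩| = 5 and |⟨(4,1)⟩| = 5, so |H| is a multiple of lcm(5, 5) = 5 and divides |G| = 25.
Closing under the operation: H = {(0,0), (1,4), (2,3), (3,2), (4,1)}, so |H| = 5.

5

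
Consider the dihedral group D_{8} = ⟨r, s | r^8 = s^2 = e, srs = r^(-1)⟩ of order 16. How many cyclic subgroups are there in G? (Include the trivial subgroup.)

Each element a generates a cyclic subgroup ⟨a⟩; distinct elements may generate the same one (a cyclic group of order d has φ(d) generators).
Cyclic subgroups by order — order 1: 1; order 2: 9; order 4: 1; order 8: 1.
Total: 12.

12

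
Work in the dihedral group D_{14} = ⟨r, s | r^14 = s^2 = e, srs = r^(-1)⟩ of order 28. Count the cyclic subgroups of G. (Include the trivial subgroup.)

18

Group the elements of G by the cyclic subgroup they generate; each cyclic subgroup of order d accounts for φ(d) elements.
Cyclic subgroups by order — order 1: 1; order 2: 15; order 7: 1; order 14: 1.
Total: 18.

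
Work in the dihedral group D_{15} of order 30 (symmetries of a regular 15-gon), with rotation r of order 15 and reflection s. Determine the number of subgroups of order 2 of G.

15

|G| = 30 and 2 | 30, so subgroups of order 2 are possible by Lagrange.
The subgroups of order 2 are: {e, r^10s}; {e, r^11s}; {e, r^12s}; {e, r^13s}; … (15 in all).
So G has 15 subgroups of order 2.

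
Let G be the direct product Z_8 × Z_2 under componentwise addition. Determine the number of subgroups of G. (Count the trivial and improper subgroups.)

|G| = 16, so by Lagrange every subgroup order divides 16. Divisors: 1, 2, 4, 8, 16.
Subgroups by order — order 1: 1; order 2: 3; order 4: 3; order 8: 3; order 16: 1.
Total: 1 + 3 + 3 + 3 + 1 = 11.

11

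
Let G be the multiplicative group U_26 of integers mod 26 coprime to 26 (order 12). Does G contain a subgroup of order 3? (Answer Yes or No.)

Yes

3 | 12. A subgroup of order 3 is {1, 3, 9}.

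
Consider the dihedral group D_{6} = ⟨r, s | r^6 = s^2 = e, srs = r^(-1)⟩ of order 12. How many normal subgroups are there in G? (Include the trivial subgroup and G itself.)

G has 16 subgroups. Checking conjugation-invariance by order — order 1: 1/1 normal; order 2: 1/7 normal; order 3: 1/1 normal; order 4: 0/3 normal; order 6: 3/3 normal; order 12: 1/1 normal.
Total normal subgroups: 7.

7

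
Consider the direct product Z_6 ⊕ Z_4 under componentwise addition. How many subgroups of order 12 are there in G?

3

|G| = 24 and 12 | 24, so subgroups of order 12 are possible by Lagrange.
The subgroups of order 12 are: {(0,0), (0,1), (0,2), (0,3), (2,0), (2,1), (2,2), (2,3), (4,0), (4,1), (4,2), (4,3)}; {(0,0), (0,2), (1,0), (1,2), (2,0), (2,2), (3,0), (3,2), (4,0), (4,2), (5,0), (5,2)}; {(0,0), (0,2), (1,1), (1,3), (2,0), (2,2), (3,1), (3,3), (4,0), (4,2), (5,1), (5,3)}.
So G has 3 subgroups of order 12.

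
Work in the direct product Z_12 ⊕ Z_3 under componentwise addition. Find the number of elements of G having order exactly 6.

An element (a,b) has order lcm(ord(a), ord(b)); count pairs with lcm equal to 6.
Enumerating gives 8 such elements.

8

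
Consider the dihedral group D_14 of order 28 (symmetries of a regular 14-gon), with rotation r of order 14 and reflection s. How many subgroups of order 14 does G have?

3

|G| = 28 and 14 | 28, so subgroups of order 14 are possible by Lagrange.
The subgroups of order 14 are: {e, r, r^2, r^3, r^4, r^5, r^6, r^7, r^8, r^9, r^10, r^11, r^12, r^13}; {e, r^2, r^4, r^6, r^8, r^10, r^12, s, r^2s, r^4s, r^6s, r^8s, r^10s, r^12s}; {e, r^2, r^4, r^6, r^8, r^10, r^12, rs, r^3s, r^5s, r^7s, r^9s, r^11s, r^13s}.
So G has 3 subgroups of order 14.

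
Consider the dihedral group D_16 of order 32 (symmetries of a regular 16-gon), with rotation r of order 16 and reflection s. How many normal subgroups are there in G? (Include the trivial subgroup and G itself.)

8

G has 36 subgroups. Checking conjugation-invariance by order — order 1: 1/1 normal; order 2: 1/17 normal; order 4: 1/9 normal; order 8: 1/5 normal; order 16: 3/3 normal; order 32: 1/1 normal.
Total normal subgroups: 8.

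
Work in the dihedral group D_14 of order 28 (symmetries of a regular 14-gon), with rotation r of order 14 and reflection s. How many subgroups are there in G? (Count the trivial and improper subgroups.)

28

|G| = 28, so by Lagrange every subgroup order divides 28. Divisors: 1, 2, 4, 7, 14, 28.
Subgroups by order — order 1: 1; order 2: 15; order 4: 7; order 7: 1; order 14: 3; order 28: 1.
Total: 1 + 15 + 7 + 1 + 3 + 1 = 28.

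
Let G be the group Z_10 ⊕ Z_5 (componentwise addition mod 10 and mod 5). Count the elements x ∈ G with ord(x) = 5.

An element (a,b) has order lcm(ord(a), ord(b)); count pairs with lcm equal to 5.
Enumerating gives 24 such elements.

24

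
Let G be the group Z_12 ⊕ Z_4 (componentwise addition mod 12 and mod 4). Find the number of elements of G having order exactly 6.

An element (a,b) has order lcm(ord(a), ord(b)); count pairs with lcm equal to 6.
Enumerating gives 6 such elements.

6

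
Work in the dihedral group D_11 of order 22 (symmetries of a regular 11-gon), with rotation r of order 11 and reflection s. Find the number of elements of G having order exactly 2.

11

Enumerating element orders in G gives 11 elements of order 2.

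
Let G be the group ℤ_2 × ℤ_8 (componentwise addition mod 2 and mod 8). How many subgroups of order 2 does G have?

|G| = 16 and 2 | 16, so subgroups of order 2 are possible by Lagrange.
The subgroups of order 2 are: {(0,0), (0,4)}; {(0,0), (1,0)}; {(0,0), (1,4)}.
So G has 3 subgroups of order 2.

3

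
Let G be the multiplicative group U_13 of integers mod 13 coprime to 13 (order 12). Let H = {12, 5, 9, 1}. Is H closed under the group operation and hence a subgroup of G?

5 ∈ H but its inverse 8 ∉ H, so H is not a subgroup.

No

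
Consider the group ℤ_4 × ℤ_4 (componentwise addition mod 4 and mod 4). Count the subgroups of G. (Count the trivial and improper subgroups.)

|G| = 16, so by Lagrange every subgroup order divides 16. Divisors: 1, 2, 4, 8, 16.
Subgroups by order — order 1: 1; order 2: 3; order 4: 7; order 8: 3; order 16: 1.
Total: 1 + 3 + 7 + 3 + 1 = 15.

15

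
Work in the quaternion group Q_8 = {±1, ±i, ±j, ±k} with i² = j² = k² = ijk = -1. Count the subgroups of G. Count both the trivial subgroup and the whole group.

6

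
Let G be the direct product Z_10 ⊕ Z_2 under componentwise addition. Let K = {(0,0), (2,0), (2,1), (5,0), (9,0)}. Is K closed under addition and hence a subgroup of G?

(9,0) ∈ K but its inverse (1,0) ∉ K, so K is not a subgroup.

No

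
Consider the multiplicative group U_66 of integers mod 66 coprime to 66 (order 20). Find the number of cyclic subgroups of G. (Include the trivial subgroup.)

8

A cyclic subgroup of order d is generated by each of its φ(d) elements of order d, so the cyclic subgroups of order d number (#elements of order d)/φ(d).
Cyclic subgroups by order — order 1: 1; order 2: 3; order 5: 1; order 10: 3.
Total: 8.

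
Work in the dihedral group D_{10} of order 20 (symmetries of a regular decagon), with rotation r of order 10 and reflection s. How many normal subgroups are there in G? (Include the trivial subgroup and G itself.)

G has 22 subgroups. Checking conjugation-invariance by order — order 1: 1/1 normal; order 2: 1/11 normal; order 4: 0/5 normal; order 5: 1/1 normal; order 10: 3/3 normal; order 20: 1/1 normal.
Total normal subgroups: 7.

7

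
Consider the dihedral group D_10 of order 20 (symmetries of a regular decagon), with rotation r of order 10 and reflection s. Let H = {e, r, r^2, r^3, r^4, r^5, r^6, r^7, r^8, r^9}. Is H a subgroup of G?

Yes

|H| = 10 divides |G| = 20, consistent with Lagrange.
H contains the identity, every element's inverse is in H, and H is closed under ·: it is a subgroup.
In fact H = ⟨r^9⟩.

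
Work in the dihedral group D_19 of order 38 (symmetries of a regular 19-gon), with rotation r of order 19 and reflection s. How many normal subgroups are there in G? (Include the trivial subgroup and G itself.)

3

G has 22 subgroups. Checking conjugation-invariance by order — order 1: 1/1 normal; order 2: 0/19 normal; order 19: 1/1 normal; order 38: 1/1 normal.
Total normal subgroups: 3.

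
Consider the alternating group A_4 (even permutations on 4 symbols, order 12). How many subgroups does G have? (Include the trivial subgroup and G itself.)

10

|G| = 12, so by Lagrange every subgroup order divides 12. Divisors: 1, 2, 3, 4, 6, 12.
Subgroups by order — order 1: 1; order 2: 3; order 3: 4; order 4: 1; order 6: 0; order 12: 1.
Total: 1 + 3 + 4 + 1 + 0 + 1 = 10.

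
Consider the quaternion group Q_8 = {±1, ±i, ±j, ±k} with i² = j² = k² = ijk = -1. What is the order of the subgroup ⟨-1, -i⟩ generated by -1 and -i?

|⟨-1⟩| = 2 and |⟨-i⟩| = 4, so |H| is a multiple of lcm(2, 4) = 4 and divides |G| = 8.
Closing under the operation: H = {1, -1, i, -i}, so |H| = 4.

4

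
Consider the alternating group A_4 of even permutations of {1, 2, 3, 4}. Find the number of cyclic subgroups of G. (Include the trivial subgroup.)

8

A cyclic subgroup of order d is generated by each of its φ(d) elements of order d, so the cyclic subgroups of order d number (#elements of order d)/φ(d).
Cyclic subgroups by order — order 1: 1; order 2: 3; order 3: 4.
Total: 8.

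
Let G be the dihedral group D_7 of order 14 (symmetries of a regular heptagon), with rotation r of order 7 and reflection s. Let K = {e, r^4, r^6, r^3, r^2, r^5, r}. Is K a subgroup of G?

|K| = 7 divides |G| = 14, consistent with Lagrange.
K contains the identity, every element's inverse is in K, and K is closed under ·: it is a subgroup.
In fact K = ⟨r^4⟩.

Yes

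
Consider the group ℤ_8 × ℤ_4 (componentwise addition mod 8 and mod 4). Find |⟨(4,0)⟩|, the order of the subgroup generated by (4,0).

2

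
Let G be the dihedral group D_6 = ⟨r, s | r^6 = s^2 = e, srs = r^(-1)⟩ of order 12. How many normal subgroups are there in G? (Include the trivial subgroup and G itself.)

G has 16 subgroups. Checking conjugation-invariance by order — order 1: 1/1 normal; order 2: 1/7 normal; order 3: 1/1 normal; order 4: 0/3 normal; order 6: 3/3 normal; order 12: 1/1 normal.
Total normal subgroups: 7.

7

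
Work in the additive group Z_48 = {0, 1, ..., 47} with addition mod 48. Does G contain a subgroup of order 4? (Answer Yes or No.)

Yes

4 | 48. A subgroup of order 4 is {0, 12, 24, 36}.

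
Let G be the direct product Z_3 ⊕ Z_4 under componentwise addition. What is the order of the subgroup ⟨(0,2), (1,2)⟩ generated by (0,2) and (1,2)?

|⟨(0,2)⟩| = 2 and |⟨(1,2)⟩| = 6, so |H| is a multiple of lcm(2, 6) = 6 and divides |G| = 12.
Closing under the operation: H = {(0,0), (0,2), (1,0), (1,2), (2,0), (2,2)}, so |H| = 6.

6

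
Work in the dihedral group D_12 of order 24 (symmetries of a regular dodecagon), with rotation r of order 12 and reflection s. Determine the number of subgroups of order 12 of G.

|G| = 24 and 12 | 24, so subgroups of order 12 are possible by Lagrange.
The subgroups of order 12 are: {e, r, r^2, r^3, r^4, r^5, r^6, r^7, r^8, r^9, r^10, r^11}; {e, r^2, r^4, r^6, r^8, r^10, s, r^2s, r^4s, r^6s, r^8s, r^10s}; {e, r^2, r^4, r^6, r^8, r^10, rs, r^3s, r^5s, r^7s, r^9s, r^11s}.
So G has 3 subgroups of order 12.

3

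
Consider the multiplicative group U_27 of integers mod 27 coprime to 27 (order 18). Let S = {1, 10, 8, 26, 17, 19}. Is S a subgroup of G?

Yes

|S| = 6 divides |G| = 18, consistent with Lagrange.
S contains the identity, every element's inverse is in S, and S is closed under ·: it is a subgroup.
In fact S = ⟨17⟩.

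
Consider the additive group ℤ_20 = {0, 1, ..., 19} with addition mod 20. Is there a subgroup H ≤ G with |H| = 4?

4 | 20. A subgroup of order 4 is {0, 5, 10, 15}.

Yes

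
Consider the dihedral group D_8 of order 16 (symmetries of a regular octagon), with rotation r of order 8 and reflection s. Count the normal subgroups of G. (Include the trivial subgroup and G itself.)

G has 19 subgroups. Checking conjugation-invariance by order — order 1: 1/1 normal; order 2: 1/9 normal; order 4: 1/5 normal; order 8: 3/3 normal; order 16: 1/1 normal.
Total normal subgroups: 7.

7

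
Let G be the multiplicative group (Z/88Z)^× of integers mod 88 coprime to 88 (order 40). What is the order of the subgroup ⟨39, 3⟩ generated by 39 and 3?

20

|⟨39⟩| = 10 and |⟨3⟩| = 10, so |H| is a multiple of lcm(10, 10) = 10 and divides |G| = 40.
Closing under the operation: H = {1, 3, 7, 9, 13, 21, 25, 27, 29, 39, 49, 59, 61, 63, 67, 75, 79, 81, 85, 87}, so |H| = 20.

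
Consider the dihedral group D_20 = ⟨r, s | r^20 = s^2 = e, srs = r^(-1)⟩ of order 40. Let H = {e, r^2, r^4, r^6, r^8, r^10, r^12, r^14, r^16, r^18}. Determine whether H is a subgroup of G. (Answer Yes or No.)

|H| = 10 divides |G| = 40, consistent with Lagrange.
H contains the identity, every element's inverse is in H, and H is closed under ·: it is a subgroup.
In fact H = ⟨r^18⟩.

Yes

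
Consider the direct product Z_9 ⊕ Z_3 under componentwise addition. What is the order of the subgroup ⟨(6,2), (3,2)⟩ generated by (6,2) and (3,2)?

|⟨(6,2)⟩| = 3 and |⟨(3,2)⟩| = 3, so |H| is a multiple of lcm(3, 3) = 3 and divides |G| = 27.
Closing under the operation: H = {(0,0), (0,1), (0,2), (3,0), (3,1), (3,2), (6,0), (6,1), (6,2)}, so |H| = 9.

9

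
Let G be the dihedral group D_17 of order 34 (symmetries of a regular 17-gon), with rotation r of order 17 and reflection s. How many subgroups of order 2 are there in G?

17

|G| = 34 and 2 | 34, so subgroups of order 2 are possible by Lagrange.
The subgroups of order 2 are: {e, r^10s}; {e, r^11s}; {e, r^12s}; {e, r^13s}; … (17 in all).
So G has 17 subgroups of order 2.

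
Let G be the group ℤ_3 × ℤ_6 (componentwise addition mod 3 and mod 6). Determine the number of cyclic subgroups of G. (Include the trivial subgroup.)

Each element a generates a cyclic subgroup ⟨a⟩; distinct elements may generate the same one (a cyclic group of order d has φ(d) generators).
Cyclic subgroups by order — order 1: 1; order 2: 1; order 3: 4; order 6: 4.
Total: 10.

10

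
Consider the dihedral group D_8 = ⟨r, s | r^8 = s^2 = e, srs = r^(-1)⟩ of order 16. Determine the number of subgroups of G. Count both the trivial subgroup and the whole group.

|G| = 16, so by Lagrange every subgroup order divides 16. Divisors: 1, 2, 4, 8, 16.
Subgroups by order — order 1: 1; order 2: 9; order 4: 5; order 8: 3; order 16: 1.
Total: 1 + 9 + 5 + 3 + 1 = 19.

19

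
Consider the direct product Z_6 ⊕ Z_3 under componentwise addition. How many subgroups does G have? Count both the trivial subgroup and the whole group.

12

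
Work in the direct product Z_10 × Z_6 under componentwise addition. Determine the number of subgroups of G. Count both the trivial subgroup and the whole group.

|G| = 60, so by Lagrange every subgroup order divides 60. Divisors: 1, 2, 3, 4, 5, 6, 10, 12, 15, 20, 30, 60.
Subgroups by order — order 1: 1; order 2: 3; order 3: 1; order 4: 1; order 5: 1; order 6: 3; order 10: 3; order 12: 1; order 15: 1; order 20: 1; order 30: 3; order 60: 1.
Total: 1 + 3 + 1 + 1 + 1 + 3 + 3 + 1 + 1 + 1 + 3 + 1 = 20.

20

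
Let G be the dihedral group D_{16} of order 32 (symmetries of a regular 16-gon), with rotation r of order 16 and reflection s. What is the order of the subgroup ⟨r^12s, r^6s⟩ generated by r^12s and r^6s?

16

|⟨r^12s⟩| = 2 and |⟨r^6s⟩| = 2, so |H| is a multiple of lcm(2, 2) = 2 and divides |G| = 32.
Closing under the operation: H = {e, r^2, r^4, r^6, r^8, r^10, r^12, r^14, s, r^2s, r^4s, r^6s, r^8s, r^10s, r^12s, r^14s}, so |H| = 16.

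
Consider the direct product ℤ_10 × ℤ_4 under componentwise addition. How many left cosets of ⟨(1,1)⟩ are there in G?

|⟨(1,1)⟩| = 20 and |G| = 40.
By Lagrange, [G : H] = |G|/|H| = 40/20 = 2.

2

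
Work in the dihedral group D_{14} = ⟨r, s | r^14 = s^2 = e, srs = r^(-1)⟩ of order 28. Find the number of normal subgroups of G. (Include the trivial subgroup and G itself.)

7

G has 28 subgroups. Checking conjugation-invariance by order — order 1: 1/1 normal; order 2: 1/15 normal; order 4: 0/7 normal; order 7: 1/1 normal; order 14: 3/3 normal; order 28: 1/1 normal.
Total normal subgroups: 7.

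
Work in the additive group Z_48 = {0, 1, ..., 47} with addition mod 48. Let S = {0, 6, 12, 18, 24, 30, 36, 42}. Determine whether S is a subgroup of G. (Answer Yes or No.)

Yes

|S| = 8 divides |G| = 48, consistent with Lagrange.
S contains the identity, every element's inverse is in S, and S is closed under +: it is a subgroup.
In fact S = ⟨6⟩.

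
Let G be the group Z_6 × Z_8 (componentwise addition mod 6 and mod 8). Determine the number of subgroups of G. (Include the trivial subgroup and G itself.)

22

|G| = 48, so by Lagrange every subgroup order divides 48. Divisors: 1, 2, 3, 4, 6, 8, 12, 16, 24, 48.
Subgroups by order — order 1: 1; order 2: 3; order 3: 1; order 4: 3; order 6: 3; order 8: 3; order 12: 3; order 16: 1; order 24: 3; order 48: 1.
Total: 1 + 3 + 1 + 3 + 3 + 3 + 3 + 1 + 3 + 1 = 22.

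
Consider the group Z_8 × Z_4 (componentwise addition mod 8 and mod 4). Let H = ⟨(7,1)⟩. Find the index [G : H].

|⟨(7,1)⟩| = 8 and |G| = 32.
By Lagrange, [G : H] = |G|/|H| = 32/8 = 4.

4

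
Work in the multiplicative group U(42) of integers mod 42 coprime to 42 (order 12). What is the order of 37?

3

Compute successive powers of 37 mod 42: 37, 25, 1; 37^3 ≡ 1 (mod 42).
So |⟨37⟩| = 3.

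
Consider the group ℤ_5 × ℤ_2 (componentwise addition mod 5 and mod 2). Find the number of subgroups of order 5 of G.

|G| = 10 and 5 | 10, so subgroups of order 5 are possible by Lagrange.
The subgroups of order 5 are: {(0,0), (1,0), (2,0), (3,0), (4,0)}.
So G has 1 subgroup of order 5.

1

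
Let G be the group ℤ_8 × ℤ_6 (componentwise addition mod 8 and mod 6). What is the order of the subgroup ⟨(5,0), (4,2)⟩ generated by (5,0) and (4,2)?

|⟨(5,0)⟩| = 8 and |⟨(4,2)⟩| = 6, so |H| is a multiple of lcm(8, 6) = 24 and divides |G| = 48.
Closing under the operation: H = {(0,0), (0,2), (0,4), (1,0), (1,2), (1,4), (2,0), (2,2), (2,4), (3,0), (3,2), (3,4), (4,0), (4,2), (4,4), (5,0), (5,2), (5,4), (6,0), (6,2), (6,4), (7,0), (7,2), (7,4)}, so |H| = 24.

24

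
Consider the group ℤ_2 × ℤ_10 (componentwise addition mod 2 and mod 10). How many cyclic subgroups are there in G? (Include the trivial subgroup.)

8

Each element a generates a cyclic subgroup ⟨a⟩; distinct elements may generate the same one (a cyclic group of order d has φ(d) generators).
Cyclic subgroups by order — order 1: 1; order 2: 3; order 5: 1; order 10: 3.
Total: 8.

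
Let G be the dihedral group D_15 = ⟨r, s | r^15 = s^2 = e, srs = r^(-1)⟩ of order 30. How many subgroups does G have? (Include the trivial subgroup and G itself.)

28

|G| = 30, so by Lagrange every subgroup order divides 30. Divisors: 1, 2, 3, 5, 6, 10, 15, 30.
Subgroups by order — order 1: 1; order 2: 15; order 3: 1; order 5: 1; order 6: 5; order 10: 3; order 15: 1; order 30: 1.
Total: 1 + 15 + 1 + 1 + 5 + 3 + 1 + 1 = 28.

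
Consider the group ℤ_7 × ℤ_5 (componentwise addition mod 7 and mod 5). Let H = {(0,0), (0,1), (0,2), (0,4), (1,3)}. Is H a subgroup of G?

No

(0,2) ∈ H but its inverse (0,3) ∉ H, so H is not a subgroup.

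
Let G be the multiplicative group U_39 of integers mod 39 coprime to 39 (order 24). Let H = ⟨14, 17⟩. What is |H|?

12

|⟨14⟩| = 2 and |⟨17⟩| = 6, so |H| is a multiple of lcm(2, 6) = 6 and divides |G| = 24.
Closing under the operation: H = {1, 4, 10, 14, 16, 17, 22, 23, 25, 29, 35, 38}, so |H| = 12.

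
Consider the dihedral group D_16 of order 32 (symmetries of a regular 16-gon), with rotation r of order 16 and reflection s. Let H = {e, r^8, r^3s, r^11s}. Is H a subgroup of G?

Yes

|H| = 4 divides |G| = 32, consistent with Lagrange.
H contains the identity, every element's inverse is in H, and H is closed under ·: it is a subgroup.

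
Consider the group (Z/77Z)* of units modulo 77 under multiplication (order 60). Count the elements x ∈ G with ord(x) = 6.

The elements of order 6 are: 10, 12, 32, 45, 54, 65.
That's 6.

6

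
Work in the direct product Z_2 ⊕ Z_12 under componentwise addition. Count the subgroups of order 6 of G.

3

|G| = 24 and 6 | 24, so subgroups of order 6 are possible by Lagrange.
The subgroups of order 6 are: {(0,0), (0,2), (0,4), (0,6), (0,8), (0,10)}; {(0,0), (0,4), (0,8), (1,0), (1,4), (1,8)}; {(0,0), (0,4), (0,8), (1,2), (1,6), (1,10)}.
So G has 3 subgroups of order 6.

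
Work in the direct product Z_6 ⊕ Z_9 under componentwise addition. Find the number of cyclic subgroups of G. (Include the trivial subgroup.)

16

Each element a generates a cyclic subgroup ⟨a⟩; distinct elements may generate the same one (a cyclic group of order d has φ(d) generators).
Cyclic subgroups by order — order 1: 1; order 2: 1; order 3: 4; order 6: 4; order 9: 3; order 18: 3.
Total: 16.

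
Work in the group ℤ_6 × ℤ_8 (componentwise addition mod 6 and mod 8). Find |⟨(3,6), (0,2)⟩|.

8

|⟨(3,6)⟩| = 4 and |⟨(0,2)⟩| = 4, so |H| is a multiple of lcm(4, 4) = 4 and divides |G| = 48.
Closing under the operation: H = {(0,0), (0,2), (0,4), (0,6), (3,0), (3,2), (3,4), (3,6)}, so |H| = 8.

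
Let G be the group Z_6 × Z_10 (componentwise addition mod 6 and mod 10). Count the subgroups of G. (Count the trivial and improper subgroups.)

20

|G| = 60, so by Lagrange every subgroup order divides 60. Divisors: 1, 2, 3, 4, 5, 6, 10, 12, 15, 20, 30, 60.
Subgroups by order — order 1: 1; order 2: 3; order 3: 1; order 4: 1; order 5: 1; order 6: 3; order 10: 3; order 12: 1; order 15: 1; order 20: 1; order 30: 3; order 60: 1.
Total: 1 + 3 + 1 + 1 + 1 + 3 + 3 + 1 + 1 + 1 + 3 + 1 = 20.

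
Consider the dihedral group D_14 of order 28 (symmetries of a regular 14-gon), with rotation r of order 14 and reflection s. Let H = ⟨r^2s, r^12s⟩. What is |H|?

|⟨r^2s⟩| = 2 and |⟨r^12s⟩| = 2, so |H| is a multiple of lcm(2, 2) = 2 and divides |G| = 28.
Closing under the operation: H = {e, r^2, r^4, r^6, r^8, r^10, r^12, s, r^2s, r^4s, r^6s, r^8s, r^10s, r^12s}, so |H| = 14.

14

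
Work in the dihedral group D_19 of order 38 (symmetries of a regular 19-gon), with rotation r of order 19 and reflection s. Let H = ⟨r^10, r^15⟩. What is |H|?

19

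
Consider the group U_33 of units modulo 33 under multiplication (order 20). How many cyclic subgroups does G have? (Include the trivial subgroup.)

Each element a generates a cyclic subgroup ⟨a⟩; distinct elements may generate the same one (a cyclic group of order d has φ(d) generators).
Cyclic subgroups by order — order 1: 1; order 2: 3; order 5: 1; order 10: 3.
Total: 8.

8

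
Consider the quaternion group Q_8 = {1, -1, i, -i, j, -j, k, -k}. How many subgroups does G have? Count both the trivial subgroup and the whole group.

6

|G| = 8, so by Lagrange every subgroup order divides 8. Divisors: 1, 2, 4, 8.
Subgroups by order — order 1: 1; order 2: 1; order 4: 3; order 8: 1.
Total: 1 + 1 + 3 + 1 = 6.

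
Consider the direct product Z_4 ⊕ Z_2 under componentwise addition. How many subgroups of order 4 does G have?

3

|G| = 8 and 4 | 8, so subgroups of order 4 are possible by Lagrange.
The subgroups of order 4 are: {(0,0), (0,1), (2,0), (2,1)}; {(0,0), (1,0), (2,0), (3,0)}; {(0,0), (1,1), (2,0), (3,1)}.
So G has 3 subgroups of order 4.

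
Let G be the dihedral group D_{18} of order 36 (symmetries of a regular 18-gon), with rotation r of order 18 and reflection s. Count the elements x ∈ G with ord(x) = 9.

The elements of order 9 are: r^2, r^4, r^8, r^10, r^14, r^16.
That's 6.

6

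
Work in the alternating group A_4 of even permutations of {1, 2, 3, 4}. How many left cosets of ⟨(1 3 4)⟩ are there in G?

4

|⟨(1 3 4)⟩| = 3 and |G| = 12.
By Lagrange, [G : H] = |G|/|H| = 12/3 = 4.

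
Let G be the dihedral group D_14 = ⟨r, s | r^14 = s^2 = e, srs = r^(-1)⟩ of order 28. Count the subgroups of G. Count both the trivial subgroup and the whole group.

28

|G| = 28, so by Lagrange every subgroup order divides 28. Divisors: 1, 2, 4, 7, 14, 28.
Subgroups by order — order 1: 1; order 2: 15; order 4: 7; order 7: 1; order 14: 3; order 28: 1.
Total: 1 + 15 + 7 + 1 + 3 + 1 = 28.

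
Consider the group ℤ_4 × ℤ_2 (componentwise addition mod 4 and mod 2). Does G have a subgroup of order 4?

4 | 8. A subgroup of order 4 is {(0,0), (0,1), (2,0), (2,1)}.

Yes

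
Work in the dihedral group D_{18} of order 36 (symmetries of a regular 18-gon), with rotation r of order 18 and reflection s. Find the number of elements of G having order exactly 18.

The elements of order 18 are: r, r^5, r^7, r^11, r^13, r^17.
That's 6.

6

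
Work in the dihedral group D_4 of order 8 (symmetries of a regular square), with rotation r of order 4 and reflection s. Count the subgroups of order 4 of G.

3

|G| = 8 and 4 | 8, so subgroups of order 4 are possible by Lagrange.
The subgroups of order 4 are: {e, r, r^2, r^3}; {e, r^2, s, r^2s}; {e, r^2, rs, r^3s}.
So G has 3 subgroups of order 4.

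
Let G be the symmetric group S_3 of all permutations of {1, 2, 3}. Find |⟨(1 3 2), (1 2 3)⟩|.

|⟨(1 3 2)⟩| = 3 and |⟨(1 2 3)⟩| = 3, so |H| is a multiple of lcm(3, 3) = 3 and divides |G| = 6.
Closing under the operation: H = {e, (1 2 3), (1 3 2)}, so |H| = 3.

3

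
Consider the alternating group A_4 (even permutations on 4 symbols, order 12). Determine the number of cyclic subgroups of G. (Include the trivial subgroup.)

8

Group the elements of G by the cyclic subgroup they generate; each cyclic subgroup of order d accounts for φ(d) elements.
Cyclic subgroups by order — order 1: 1; order 2: 3; order 3: 4.
Total: 8.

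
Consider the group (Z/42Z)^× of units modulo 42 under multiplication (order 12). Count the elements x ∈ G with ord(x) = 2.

The elements of order 2 are: 13, 29, 41.
That's 3.

3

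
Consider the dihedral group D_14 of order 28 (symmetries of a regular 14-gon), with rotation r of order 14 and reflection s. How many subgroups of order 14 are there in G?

|G| = 28 and 14 | 28, so subgroups of order 14 are possible by Lagrange.
The subgroups of order 14 are: {e, r, r^2, r^3, r^4, r^5, r^6, r^7, r^8, r^9, r^10, r^11, r^12, r^13}; {e, r^2, r^4, r^6, r^8, r^10, r^12, s, r^2s, r^4s, r^6s, r^8s, r^10s, r^12s}; {e, r^2, r^4, r^6, r^8, r^10, r^12, rs, r^3s, r^5s, r^7s, r^9s, r^11s, r^13s}.
So G has 3 subgroups of order 14.

3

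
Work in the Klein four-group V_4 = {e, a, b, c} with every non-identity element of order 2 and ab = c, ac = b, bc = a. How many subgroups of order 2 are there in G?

3

|G| = 4 and 2 | 4, so subgroups of order 2 are possible by Lagrange.
The subgroups of order 2 are: {e, a}; {e, b}; {e, c}.
So G has 3 subgroups of order 2.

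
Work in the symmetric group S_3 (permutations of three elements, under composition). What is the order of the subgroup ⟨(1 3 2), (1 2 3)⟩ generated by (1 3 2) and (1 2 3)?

3

|⟨(1 3 2)⟩| = 3 and |⟨(1 2 3)⟩| = 3, so |H| is a multiple of lcm(3, 3) = 3 and divides |G| = 6.
Closing under the operation: H = {e, (1 2 3), (1 3 2)}, so |H| = 3.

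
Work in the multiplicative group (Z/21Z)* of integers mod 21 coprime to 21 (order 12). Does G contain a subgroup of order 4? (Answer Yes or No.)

Yes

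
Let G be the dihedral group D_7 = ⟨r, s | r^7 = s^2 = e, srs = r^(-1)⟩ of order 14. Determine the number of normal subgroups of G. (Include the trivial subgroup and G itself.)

G has 10 subgroups. Checking conjugation-invariance by order — order 1: 1/1 normal; order 2: 0/7 normal; order 7: 1/1 normal; order 14: 1/1 normal.
Total normal subgroups: 3.

3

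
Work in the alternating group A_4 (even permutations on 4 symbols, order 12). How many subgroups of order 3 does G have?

|G| = 12 and 3 | 12, so subgroups of order 3 are possible by Lagrange.
The subgroups of order 3 are: {e, (1 2 3), (1 3 2)}; {e, (1 2 4), (1 4 2)}; {e, (1 3 4), (1 4 3)}; {e, (2 3 4), (2 4 3)}.
So G has 4 subgroups of order 3.

4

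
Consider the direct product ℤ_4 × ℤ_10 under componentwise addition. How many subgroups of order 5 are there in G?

1

|G| = 40 and 5 | 40, so subgroups of order 5 are possible by Lagrange.
The subgroups of order 5 are: {(0,0), (0,2), (0,4), (0,6), (0,8)}.
So G has 1 subgroup of order 5.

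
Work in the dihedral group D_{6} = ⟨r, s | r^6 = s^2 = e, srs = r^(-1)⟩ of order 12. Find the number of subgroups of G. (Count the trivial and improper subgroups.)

|G| = 12, so by Lagrange every subgroup order divides 12. Divisors: 1, 2, 3, 4, 6, 12.
Subgroups by order — order 1: 1; order 2: 7; order 3: 1; order 4: 3; order 6: 3; order 12: 1.
Total: 1 + 7 + 1 + 3 + 3 + 1 = 16.

16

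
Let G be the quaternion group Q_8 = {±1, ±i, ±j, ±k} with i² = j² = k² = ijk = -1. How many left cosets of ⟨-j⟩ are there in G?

2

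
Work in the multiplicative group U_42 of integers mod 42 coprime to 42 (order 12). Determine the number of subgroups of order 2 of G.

|G| = 12 and 2 | 12, so subgroups of order 2 are possible by Lagrange.
The subgroups of order 2 are: {1, 13}; {1, 29}; {1, 41}.
So G has 3 subgroups of order 2.

3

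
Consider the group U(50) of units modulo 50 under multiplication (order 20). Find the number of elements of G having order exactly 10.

The elements of order 10 are: 9, 19, 29, 39.
That's 4.

4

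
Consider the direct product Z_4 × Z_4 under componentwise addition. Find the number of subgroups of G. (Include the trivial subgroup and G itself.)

|G| = 16, so by Lagrange every subgroup order divides 16. Divisors: 1, 2, 4, 8, 16.
Subgroups by order — order 1: 1; order 2: 3; order 4: 7; order 8: 3; order 16: 1.
Total: 1 + 3 + 7 + 3 + 1 = 15.

15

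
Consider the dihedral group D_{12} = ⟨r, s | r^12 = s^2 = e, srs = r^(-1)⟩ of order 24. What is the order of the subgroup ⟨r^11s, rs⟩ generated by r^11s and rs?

12

|⟨r^11s⟩| = 2 and |⟨rs⟩| = 2, so |H| is a multiple of lcm(2, 2) = 2 and divides |G| = 24.
Closing under the operation: H = {e, r^2, r^4, r^6, r^8, r^10, rs, r^3s, r^5s, r^7s, r^9s, r^11s}, so |H| = 12.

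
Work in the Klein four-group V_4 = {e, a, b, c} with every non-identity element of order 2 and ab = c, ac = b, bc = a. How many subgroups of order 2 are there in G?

|G| = 4 and 2 | 4, so subgroups of order 2 are possible by Lagrange.
The subgroups of order 2 are: {e, a}; {e, b}; {e, c}.
So G has 3 subgroups of order 2.

3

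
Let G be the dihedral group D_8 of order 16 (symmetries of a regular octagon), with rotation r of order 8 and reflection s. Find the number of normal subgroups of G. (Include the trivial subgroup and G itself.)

7

G has 19 subgroups. Checking conjugation-invariance by order — order 1: 1/1 normal; order 2: 1/9 normal; order 4: 1/5 normal; order 8: 3/3 normal; order 16: 1/1 normal.
Total normal subgroups: 7.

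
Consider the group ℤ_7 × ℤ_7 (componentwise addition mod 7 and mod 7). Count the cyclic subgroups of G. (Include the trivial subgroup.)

A cyclic subgroup of order d is generated by each of its φ(d) elements of order d, so the cyclic subgroups of order d number (#elements of order d)/φ(d).
Cyclic subgroups by order — order 1: 1; order 7: 8.
Total: 9.

9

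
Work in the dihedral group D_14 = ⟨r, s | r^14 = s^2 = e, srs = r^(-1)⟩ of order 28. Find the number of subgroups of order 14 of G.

3

|G| = 28 and 14 | 28, so subgroups of order 14 are possible by Lagrange.
The subgroups of order 14 are: {e, r, r^2, r^3, r^4, r^5, r^6, r^7, r^8, r^9, r^10, r^11, r^12, r^13}; {e, r^2, r^4, r^6, r^8, r^10, r^12, s, r^2s, r^4s, r^6s, r^8s, r^10s, r^12s}; {e, r^2, r^4, r^6, r^8, r^10, r^12, rs, r^3s, r^5s, r^7s, r^9s, r^11s, r^13s}.
So G has 3 subgroups of order 14.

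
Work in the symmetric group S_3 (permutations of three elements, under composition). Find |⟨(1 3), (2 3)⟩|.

6

|⟨(1 3)⟩| = 2 and |⟨(2 3)⟩| = 2, so |H| is a multiple of lcm(2, 2) = 2 and divides |G| = 6.
Closing {(1 3), (2 3)} under the group operation gives all of G, so |H| = 6.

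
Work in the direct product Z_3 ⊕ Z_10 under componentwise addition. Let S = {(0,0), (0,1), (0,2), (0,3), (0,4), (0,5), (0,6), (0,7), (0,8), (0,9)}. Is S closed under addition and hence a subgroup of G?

|S| = 10 divides |G| = 30, consistent with Lagrange.
S contains the identity, every element's inverse is in S, and S is closed under +: it is a subgroup.
In fact S = ⟨(0,1)⟩.

Yes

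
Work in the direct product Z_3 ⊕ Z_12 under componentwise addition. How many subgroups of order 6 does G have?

4

|G| = 36 and 6 | 36, so subgroups of order 6 are possible by Lagrange.
The subgroups of order 6 are: {(0,0), (0,2), (0,4), (0,6), (0,8), (0,10)}; {(0,0), (0,6), (1,0), (1,6), (2,0), (2,6)}; {(0,0), (0,6), (1,4), (1,10), (2,2), (2,8)}; {(0,0), (0,6), (1,2), (1,8), (2,4), (2,10)}.
So G has 4 subgroups of order 6.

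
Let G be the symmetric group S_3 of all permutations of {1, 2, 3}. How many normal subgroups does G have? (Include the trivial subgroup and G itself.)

G has 6 subgroups. Checking conjugation-invariance by order — order 1: 1/1 normal; order 2: 0/3 normal; order 3: 1/1 normal; order 6: 1/1 normal.
Total normal subgroups: 3.

3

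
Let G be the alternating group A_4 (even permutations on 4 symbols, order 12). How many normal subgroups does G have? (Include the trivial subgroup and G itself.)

3

G has 10 subgroups. Checking conjugation-invariance by order — order 1: 1/1 normal; order 2: 0/3 normal; order 3: 0/4 normal; order 4: 1/1 normal; order 12: 1/1 normal.
Total normal subgroups: 3.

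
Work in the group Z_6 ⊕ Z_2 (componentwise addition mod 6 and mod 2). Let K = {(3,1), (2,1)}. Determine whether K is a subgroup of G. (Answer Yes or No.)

The identity (0,0) ∉ K, so K is not a subgroup.

No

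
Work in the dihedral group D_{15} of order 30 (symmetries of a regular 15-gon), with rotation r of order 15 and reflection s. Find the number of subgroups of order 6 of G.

|G| = 30 and 6 | 30, so subgroups of order 6 are possible by Lagrange.
The subgroups of order 6 are: {e, r^5, r^10, s, r^5s, r^10s}; {e, r^5, r^10, rs, r^6s, r^11s}; {e, r^5, r^10, r^2s, r^7s, r^12s}; {e, r^5, r^10, r^3s, r^8s, r^13s}; … (5 in all).
So G has 5 subgroups of order 6.

5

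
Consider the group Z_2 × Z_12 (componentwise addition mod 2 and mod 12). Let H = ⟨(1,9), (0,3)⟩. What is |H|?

|⟨(1,9)⟩| = 4 and |⟨(0,3)⟩| = 4, so |H| is a multiple of lcm(4, 4) = 4 and divides |G| = 24.
Closing under the operation: H = {(0,0), (0,3), (0,6), (0,9), (1,0), (1,3), (1,6), (1,9)}, so |H| = 8.

8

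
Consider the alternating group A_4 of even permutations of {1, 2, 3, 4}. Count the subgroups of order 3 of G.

|G| = 12 and 3 | 12, so subgroups of order 3 are possible by Lagrange.
The subgroups of order 3 are: {e, (1 2 3), (1 3 2)}; {e, (1 2 4), (1 4 2)}; {e, (1 3 4), (1 4 3)}; {e, (2 3 4), (2 4 3)}.
So G has 4 subgroups of order 3.

4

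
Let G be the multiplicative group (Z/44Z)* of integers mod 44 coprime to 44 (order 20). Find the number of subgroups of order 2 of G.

|G| = 20 and 2 | 20, so subgroups of order 2 are possible by Lagrange.
The subgroups of order 2 are: {1, 21}; {1, 23}; {1, 43}.
So G has 3 subgroups of order 2.

3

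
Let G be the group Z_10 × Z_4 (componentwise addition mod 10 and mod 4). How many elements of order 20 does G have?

An element (a,b) has order lcm(ord(a), ord(b)); count pairs with lcm equal to 20.
Enumerating gives 16 such elements.

16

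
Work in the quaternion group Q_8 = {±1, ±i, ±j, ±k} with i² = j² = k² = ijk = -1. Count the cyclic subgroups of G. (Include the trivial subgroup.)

5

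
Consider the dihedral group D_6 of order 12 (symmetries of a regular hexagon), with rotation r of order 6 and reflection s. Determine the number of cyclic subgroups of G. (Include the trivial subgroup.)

Each element a generates a cyclic subgroup ⟨a⟩; distinct elements may generate the same one (a cyclic group of order d has φ(d) generators).
Cyclic subgroups by order — order 1: 1; order 2: 7; order 3: 1; order 6: 1.
Total: 10.

10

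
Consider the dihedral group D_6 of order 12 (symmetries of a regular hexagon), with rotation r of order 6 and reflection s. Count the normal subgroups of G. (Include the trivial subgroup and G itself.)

7

G has 16 subgroups. Checking conjugation-invariance by order — order 1: 1/1 normal; order 2: 1/7 normal; order 3: 1/1 normal; order 4: 0/3 normal; order 6: 3/3 normal; order 12: 1/1 normal.
Total normal subgroups: 7.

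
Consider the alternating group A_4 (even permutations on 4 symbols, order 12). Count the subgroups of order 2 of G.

3

|G| = 12 and 2 | 12, so subgroups of order 2 are possible by Lagrange.
The subgroups of order 2 are: {e, (1 2)(3 4)}; {e, (1 3)(2 4)}; {e, (1 4)(2 3)}.
So G has 3 subgroups of order 2.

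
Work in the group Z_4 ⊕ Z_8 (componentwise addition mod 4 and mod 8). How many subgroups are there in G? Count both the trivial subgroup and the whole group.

|G| = 32, so by Lagrange every subgroup order divides 32. Divisors: 1, 2, 4, 8, 16, 32.
Subgroups by order — order 1: 1; order 2: 3; order 4: 7; order 8: 7; order 16: 3; order 32: 1.
Total: 1 + 3 + 7 + 7 + 3 + 1 = 22.

22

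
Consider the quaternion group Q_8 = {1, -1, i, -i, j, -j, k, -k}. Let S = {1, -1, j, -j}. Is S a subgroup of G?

|S| = 4 divides |G| = 8, consistent with Lagrange.
S contains the identity, every element's inverse is in S, and S is closed under ·: it is a subgroup.
In fact S = ⟨j⟩.

Yes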